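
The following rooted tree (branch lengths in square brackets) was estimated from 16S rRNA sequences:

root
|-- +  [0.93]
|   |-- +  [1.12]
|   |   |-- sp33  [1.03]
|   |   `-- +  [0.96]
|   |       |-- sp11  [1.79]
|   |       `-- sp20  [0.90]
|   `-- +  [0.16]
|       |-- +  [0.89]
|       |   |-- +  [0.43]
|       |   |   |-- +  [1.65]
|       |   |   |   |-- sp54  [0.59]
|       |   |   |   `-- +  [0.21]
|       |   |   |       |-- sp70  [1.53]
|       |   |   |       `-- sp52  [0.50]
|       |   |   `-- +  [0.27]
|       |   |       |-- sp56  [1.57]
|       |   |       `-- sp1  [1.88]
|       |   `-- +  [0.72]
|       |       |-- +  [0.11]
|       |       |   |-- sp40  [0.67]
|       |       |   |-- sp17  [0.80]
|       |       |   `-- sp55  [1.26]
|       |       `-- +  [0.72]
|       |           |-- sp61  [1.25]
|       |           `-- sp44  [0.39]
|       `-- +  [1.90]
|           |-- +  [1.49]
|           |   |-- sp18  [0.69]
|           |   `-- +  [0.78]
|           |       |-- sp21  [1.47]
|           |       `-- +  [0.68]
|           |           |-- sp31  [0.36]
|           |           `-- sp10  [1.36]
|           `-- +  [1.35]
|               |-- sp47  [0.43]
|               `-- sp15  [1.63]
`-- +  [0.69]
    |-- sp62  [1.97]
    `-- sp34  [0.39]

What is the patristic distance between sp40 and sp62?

6.14

The path runs sp40 → … → MRCA → … → sp62; the MRCA is the root of the tree.
Branch lengths along that path: 0.67 + 0.11 + 0.72 + 0.89 + 0.16 + 0.93 + 0.69 + 1.97 = 6.14.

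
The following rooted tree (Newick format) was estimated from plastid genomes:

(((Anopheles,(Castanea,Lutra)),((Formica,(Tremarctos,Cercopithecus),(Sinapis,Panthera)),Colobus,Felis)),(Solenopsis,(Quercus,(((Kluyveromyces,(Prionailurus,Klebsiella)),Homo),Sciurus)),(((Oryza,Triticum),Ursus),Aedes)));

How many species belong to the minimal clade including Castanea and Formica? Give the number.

10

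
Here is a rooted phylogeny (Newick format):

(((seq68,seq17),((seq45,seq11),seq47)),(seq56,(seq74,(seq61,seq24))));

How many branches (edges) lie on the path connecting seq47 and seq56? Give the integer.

The MRCA of seq47 and seq56 is the root of the tree.
From seq47 up to that node: 3 branches. From seq56 up to the same node: 2 branches. Total: 3 + 2 = 5.

5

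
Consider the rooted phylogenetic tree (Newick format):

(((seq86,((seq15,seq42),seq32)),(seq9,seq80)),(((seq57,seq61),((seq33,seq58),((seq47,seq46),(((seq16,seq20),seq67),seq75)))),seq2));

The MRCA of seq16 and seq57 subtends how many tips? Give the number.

10

The MRCA of seq16 and seq57 is the node subtending ((seq57,seq61),((seq33,seq58),((seq47,seq46),(((seq16,seq20),seq67),seq75)))).
That clade contains 10 terminal taxa: seq16, seq20, seq33, seq46, seq47, seq57, seq58, seq61, seq67, seq75.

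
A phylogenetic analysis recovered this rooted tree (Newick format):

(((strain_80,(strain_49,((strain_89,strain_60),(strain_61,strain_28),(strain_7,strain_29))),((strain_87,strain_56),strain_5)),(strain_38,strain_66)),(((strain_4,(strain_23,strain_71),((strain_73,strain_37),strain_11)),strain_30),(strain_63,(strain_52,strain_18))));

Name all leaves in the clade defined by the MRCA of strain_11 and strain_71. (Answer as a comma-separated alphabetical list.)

Tracing strain_11: it sits inside ((strain_73,strain_37),strain_11).
Tracing strain_71: it sits inside (strain_23,strain_71).
The smallest clade enclosing both is (strain_4,(strain_23,strain_71),((strain_73,strain_37),strain_11)); the answer is its 6 terminal taxa in alphabetical order.

strain_11, strain_23, strain_37, strain_4, strain_71, strain_73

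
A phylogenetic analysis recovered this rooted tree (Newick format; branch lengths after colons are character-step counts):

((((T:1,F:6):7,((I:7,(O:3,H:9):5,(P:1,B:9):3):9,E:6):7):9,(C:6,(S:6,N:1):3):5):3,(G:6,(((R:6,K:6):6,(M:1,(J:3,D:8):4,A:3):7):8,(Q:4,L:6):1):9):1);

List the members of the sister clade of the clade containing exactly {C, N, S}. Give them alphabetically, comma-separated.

B, E, F, H, I, O, P, T

The clade containing exactly {C, N, S} attaches to the tree at the node subtending (((T,F),((I,(O,H),(P,B)),E)),(C,(S,N))).
The other lineage descending from that same node — the sister group — is ((T,F),((I,(O,H),(P,B)),E)); its 8 tips in alphabetical order are the answer.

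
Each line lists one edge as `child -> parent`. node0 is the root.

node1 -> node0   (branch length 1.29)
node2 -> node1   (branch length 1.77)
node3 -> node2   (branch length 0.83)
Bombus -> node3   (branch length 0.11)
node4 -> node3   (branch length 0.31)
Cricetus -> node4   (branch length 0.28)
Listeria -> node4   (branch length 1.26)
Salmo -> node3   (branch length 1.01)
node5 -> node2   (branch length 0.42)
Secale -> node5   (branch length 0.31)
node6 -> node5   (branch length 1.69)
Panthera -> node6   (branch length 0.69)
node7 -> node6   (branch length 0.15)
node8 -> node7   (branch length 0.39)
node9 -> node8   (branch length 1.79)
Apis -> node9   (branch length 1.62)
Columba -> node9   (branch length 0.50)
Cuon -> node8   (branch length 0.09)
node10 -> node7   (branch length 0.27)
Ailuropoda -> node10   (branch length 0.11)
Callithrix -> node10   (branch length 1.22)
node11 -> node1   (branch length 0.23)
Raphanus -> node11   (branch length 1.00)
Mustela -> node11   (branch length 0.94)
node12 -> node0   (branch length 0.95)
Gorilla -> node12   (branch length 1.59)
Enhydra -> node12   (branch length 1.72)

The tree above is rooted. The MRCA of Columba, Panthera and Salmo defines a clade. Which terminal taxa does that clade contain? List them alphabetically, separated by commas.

Ailuropoda, Apis, Bombus, Callithrix, Columba, Cricetus, Cuon, Listeria, Panthera, Salmo, Secale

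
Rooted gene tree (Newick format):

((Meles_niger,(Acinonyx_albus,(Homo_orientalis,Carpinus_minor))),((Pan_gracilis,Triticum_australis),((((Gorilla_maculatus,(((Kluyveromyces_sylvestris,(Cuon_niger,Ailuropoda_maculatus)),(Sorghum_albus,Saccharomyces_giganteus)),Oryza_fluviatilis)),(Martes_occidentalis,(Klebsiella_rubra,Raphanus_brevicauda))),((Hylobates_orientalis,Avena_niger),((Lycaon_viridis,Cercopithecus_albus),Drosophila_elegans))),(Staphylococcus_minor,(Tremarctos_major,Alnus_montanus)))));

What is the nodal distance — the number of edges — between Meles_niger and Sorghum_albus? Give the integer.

The MRCA of Meles_niger and Sorghum_albus is the root of the tree.
From Meles_niger up to that node: 2 branches. From Sorghum_albus up to the same node: 9 branches. Total: 2 + 9 = 11.

11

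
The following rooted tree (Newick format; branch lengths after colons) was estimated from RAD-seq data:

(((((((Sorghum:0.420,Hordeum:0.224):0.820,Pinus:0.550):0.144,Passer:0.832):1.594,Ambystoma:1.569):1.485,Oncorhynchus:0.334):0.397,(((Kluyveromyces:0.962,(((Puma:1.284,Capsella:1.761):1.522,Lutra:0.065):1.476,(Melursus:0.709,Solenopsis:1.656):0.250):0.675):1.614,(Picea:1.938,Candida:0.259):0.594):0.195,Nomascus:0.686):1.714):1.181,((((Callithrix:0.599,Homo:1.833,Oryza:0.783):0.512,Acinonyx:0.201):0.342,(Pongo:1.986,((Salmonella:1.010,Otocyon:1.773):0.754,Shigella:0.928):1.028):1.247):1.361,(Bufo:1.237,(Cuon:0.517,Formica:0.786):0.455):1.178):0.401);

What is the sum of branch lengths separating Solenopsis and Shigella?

The path runs Solenopsis → … → MRCA → … → Shigella; the MRCA is the root of the tree.
Branch lengths along that path: 1.656 + 0.250 + 0.675 + 1.614 + 0.195 + 1.714 + 1.181 + 0.401 + 1.361 + 1.247 + 1.028 + 0.928 = 12.250.

12.250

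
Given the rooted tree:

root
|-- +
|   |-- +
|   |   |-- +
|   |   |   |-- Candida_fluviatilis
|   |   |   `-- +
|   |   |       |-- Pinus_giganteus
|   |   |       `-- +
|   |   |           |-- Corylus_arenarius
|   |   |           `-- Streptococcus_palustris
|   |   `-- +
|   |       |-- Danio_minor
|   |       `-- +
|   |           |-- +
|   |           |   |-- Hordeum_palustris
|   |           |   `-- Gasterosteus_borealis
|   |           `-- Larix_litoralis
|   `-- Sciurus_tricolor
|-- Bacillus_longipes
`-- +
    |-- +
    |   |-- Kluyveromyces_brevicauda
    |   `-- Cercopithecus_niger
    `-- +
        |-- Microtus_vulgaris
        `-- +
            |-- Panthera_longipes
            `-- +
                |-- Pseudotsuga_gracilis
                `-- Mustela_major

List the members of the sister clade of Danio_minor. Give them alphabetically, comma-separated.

Danio_minor attaches to the tree at the node subtending (Danio_minor,((Hordeum_palustris,Gasterosteus_borealis),Larix_litoralis)).
The other lineage descending from that same node — the sister group — is ((Hordeum_palustris,Gasterosteus_borealis),Larix_litoralis); its 3 tips in alphabetical order are the answer.

Gasterosteus_borealis, Hordeum_palustris, Larix_litoralis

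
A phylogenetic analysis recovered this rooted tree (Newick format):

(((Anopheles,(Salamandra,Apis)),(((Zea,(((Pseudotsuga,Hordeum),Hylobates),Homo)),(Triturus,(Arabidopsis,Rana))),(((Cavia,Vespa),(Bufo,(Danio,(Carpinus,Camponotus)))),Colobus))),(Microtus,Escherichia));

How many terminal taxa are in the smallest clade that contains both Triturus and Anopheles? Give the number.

18

The MRCA of Triturus and Anopheles is the node subtending ((Anopheles,(Salamandra,Apis)),(((Zea,(((Pseudotsuga,Hordeum),Hylobates),Homo)),(Triturus,(Arabidopsis,Rana))),(((Cavia,Vespa),(Bufo,(Danio,(Carpinus,Camponotus)))),Colobus))).
That clade contains 18 terminal taxa: Anopheles, Apis, Arabidopsis, Bufo, Camponotus, Carpinus, Cavia, Colobus, Danio, Homo, Hordeum, Hylobates, Pseudotsuga, Rana, Salamandra, Triturus, Vespa, Zea.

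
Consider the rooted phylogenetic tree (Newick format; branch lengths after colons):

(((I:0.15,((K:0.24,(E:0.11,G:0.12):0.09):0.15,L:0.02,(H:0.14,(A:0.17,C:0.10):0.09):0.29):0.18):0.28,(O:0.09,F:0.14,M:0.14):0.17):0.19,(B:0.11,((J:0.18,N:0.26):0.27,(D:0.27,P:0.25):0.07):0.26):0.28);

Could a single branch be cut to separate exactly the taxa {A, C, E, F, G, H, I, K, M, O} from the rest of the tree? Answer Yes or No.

The MRCA of the listed taxa subtends ((I,((K,(E,G)),L,(H,(A,C)))),(O,F,M)).
That clade also contains L, which is not in the proposed group, so the group is not monophyletic.

No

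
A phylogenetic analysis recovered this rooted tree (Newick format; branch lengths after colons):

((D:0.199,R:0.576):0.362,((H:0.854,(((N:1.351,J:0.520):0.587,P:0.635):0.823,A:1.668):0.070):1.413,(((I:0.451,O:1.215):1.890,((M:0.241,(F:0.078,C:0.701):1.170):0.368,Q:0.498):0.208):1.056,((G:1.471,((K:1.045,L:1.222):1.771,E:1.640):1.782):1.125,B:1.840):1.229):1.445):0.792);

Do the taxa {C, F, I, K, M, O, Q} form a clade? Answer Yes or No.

No

The MRCA of the listed taxa subtends (((I,O),((M,(F,C)),Q)),((G,((K,L),E)),B)).
That clade also contains B, E, G, L, which are not in the proposed group, so the group is not monophyletic.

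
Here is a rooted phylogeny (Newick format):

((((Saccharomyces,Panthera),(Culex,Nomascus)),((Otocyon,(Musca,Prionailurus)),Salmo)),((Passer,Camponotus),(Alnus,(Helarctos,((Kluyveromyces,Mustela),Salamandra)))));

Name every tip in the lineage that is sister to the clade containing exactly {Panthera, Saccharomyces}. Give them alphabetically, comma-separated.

Culex, Nomascus

The clade containing exactly {Panthera, Saccharomyces} attaches to the tree at the node subtending ((Saccharomyces,Panthera),(Culex,Nomascus)).
The other lineage descending from that same node — the sister group — is (Culex,Nomascus); its 2 tips in alphabetical order are the answer.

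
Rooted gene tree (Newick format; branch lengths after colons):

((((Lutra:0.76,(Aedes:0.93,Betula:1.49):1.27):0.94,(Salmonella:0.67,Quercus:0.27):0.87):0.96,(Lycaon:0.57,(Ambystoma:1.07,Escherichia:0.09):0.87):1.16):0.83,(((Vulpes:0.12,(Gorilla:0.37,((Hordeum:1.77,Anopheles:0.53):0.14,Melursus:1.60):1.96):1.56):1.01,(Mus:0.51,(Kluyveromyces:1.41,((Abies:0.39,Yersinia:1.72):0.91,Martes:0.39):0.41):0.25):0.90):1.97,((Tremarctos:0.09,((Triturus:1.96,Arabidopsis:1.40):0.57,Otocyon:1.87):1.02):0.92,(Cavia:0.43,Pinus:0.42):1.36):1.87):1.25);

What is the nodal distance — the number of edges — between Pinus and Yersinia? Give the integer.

The MRCA of Pinus and Yersinia is the node subtending (((Vulpes,(Gorilla,((Hordeum,Anopheles),Melursus))),(Mus,(Kluyveromyces,((Abies,Yersinia),Martes)))),((Tremarctos,((Triturus,Arabidopsis),Otocyon)),(Cavia,Pinus))).
From Pinus up to that node: 3 branches. From Yersinia up to the same node: 6 branches. Total: 3 + 6 = 9.

9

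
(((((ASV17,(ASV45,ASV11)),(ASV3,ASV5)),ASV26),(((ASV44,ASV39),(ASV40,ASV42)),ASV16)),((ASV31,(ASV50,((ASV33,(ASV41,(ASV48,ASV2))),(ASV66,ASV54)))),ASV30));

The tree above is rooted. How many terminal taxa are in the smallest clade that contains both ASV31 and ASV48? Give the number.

The MRCA of ASV31 and ASV48 is the node subtending (ASV31,(ASV50,((ASV33,(ASV41,(ASV48,ASV2))),(ASV66,ASV54)))).
That clade contains 8 terminal taxa: ASV2, ASV31, ASV33, ASV41, ASV48, ASV50, ASV54, ASV66.

8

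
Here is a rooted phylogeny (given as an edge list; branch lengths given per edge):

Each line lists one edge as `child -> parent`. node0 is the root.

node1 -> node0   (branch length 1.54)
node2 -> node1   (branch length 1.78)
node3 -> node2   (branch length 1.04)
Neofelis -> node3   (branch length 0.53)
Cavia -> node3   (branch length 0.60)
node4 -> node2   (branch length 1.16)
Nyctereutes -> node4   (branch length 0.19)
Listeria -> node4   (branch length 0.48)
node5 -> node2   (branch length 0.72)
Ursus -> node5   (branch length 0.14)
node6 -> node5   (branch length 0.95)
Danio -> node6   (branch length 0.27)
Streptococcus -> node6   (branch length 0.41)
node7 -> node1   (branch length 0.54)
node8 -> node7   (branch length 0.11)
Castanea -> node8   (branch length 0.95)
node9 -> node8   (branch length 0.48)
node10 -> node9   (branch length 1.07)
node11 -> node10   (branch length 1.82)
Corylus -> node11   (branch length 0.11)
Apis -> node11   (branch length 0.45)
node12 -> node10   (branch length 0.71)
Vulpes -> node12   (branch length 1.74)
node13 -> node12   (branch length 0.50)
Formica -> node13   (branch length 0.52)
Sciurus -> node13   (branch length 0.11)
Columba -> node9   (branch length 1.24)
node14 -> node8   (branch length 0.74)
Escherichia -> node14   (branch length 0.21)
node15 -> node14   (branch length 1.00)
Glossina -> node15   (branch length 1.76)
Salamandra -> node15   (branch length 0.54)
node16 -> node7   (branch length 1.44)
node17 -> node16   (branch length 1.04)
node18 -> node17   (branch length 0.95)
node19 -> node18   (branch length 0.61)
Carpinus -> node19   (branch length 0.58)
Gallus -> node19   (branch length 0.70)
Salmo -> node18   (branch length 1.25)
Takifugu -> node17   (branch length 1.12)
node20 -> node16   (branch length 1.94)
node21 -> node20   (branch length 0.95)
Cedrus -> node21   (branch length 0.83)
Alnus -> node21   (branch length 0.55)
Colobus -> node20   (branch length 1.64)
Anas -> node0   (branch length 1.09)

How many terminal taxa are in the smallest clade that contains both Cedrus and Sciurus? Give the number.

17

The MRCA of Cedrus and Sciurus is the node subtending ((Castanea,(((Corylus,Apis),(Vulpes,(Formica,Sciurus))),Columba),(Escherichia,(Glossina,Salamandra))),((((Carpinus,Gallus),Salmo),Takifugu),((Cedrus,Alnus),Colobus))).
That clade contains 17 terminal taxa: Alnus, Apis, Carpinus, Castanea, Cedrus, Colobus, Columba, Corylus, Escherichia, Formica, Gallus, Glossina, Salamandra, Salmo, Sciurus, Takifugu, Vulpes.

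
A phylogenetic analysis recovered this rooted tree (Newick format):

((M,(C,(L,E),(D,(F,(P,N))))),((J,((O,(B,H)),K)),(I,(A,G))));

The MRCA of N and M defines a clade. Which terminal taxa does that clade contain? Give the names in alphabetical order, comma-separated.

C, D, E, F, L, M, N, P

Tracing N: it sits inside (P,N).
Tracing M: it sits inside (M,(C,(L,E),(D,(F,(P,N))))).
The smallest clade enclosing both is (M,(C,(L,E),(D,(F,(P,N))))); the answer is its 8 terminal taxa in alphabetical order.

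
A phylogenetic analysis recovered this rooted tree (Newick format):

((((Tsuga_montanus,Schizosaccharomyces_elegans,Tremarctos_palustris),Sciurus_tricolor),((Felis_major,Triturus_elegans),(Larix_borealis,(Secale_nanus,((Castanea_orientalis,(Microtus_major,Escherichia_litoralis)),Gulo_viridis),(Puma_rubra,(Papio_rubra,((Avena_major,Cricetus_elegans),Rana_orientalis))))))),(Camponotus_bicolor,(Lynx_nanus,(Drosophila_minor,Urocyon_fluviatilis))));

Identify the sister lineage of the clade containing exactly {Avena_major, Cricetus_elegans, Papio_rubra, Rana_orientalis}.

The clade containing exactly {Avena_major, Cricetus_elegans, Papio_rubra, Rana_orientalis} attaches to the tree at the node subtending (Puma_rubra,(Papio_rubra,((Avena_major,Cricetus_elegans),Rana_orientalis))).
The other lineage descending from that same node — the sister group — is the single tip Puma_rubra.

Puma_rubra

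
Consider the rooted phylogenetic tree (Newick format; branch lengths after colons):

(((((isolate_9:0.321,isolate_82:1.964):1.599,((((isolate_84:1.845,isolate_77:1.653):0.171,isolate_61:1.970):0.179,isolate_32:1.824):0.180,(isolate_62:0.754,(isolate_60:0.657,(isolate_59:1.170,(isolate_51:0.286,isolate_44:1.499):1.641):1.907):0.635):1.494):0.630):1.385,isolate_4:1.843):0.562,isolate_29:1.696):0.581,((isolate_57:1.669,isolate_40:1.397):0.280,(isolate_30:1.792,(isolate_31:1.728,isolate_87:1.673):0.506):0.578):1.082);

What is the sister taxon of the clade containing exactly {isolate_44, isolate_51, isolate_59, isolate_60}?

isolate_62

The clade containing exactly {isolate_44, isolate_51, isolate_59, isolate_60} attaches to the tree at the node subtending (isolate_62,(isolate_60,(isolate_59,(isolate_51,isolate_44)))).
The other lineage descending from that same node — the sister group — is the single tip isolate_62.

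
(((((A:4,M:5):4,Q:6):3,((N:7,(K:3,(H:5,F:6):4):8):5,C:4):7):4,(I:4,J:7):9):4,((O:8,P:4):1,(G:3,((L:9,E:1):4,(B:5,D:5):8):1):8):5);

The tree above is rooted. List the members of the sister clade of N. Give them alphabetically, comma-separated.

F, H, K

N attaches to the tree at the node subtending (N,(K,(H,F))).
The other lineage descending from that same node — the sister group — is (K,(H,F)); its 3 tips in alphabetical order are the answer.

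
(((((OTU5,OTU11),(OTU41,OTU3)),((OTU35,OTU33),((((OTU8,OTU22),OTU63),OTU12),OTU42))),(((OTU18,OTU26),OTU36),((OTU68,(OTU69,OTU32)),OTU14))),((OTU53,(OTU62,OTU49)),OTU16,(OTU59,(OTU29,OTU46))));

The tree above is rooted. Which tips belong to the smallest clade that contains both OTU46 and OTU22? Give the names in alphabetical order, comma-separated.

OTU11, OTU12, OTU14, OTU16, OTU18, OTU22, OTU26, OTU29, OTU3, OTU32, OTU33, OTU35, OTU36, OTU41, OTU42, OTU46, OTU49, OTU5, OTU53, OTU59, OTU62, OTU63, OTU68, OTU69, OTU8

Tracing OTU46: it sits inside (OTU29,OTU46).
Tracing OTU22: it sits inside (OTU8,OTU22).
The smallest clade enclosing both is the whole tree (their MRCA is the root), so the answer is all 25 tips in alphabetical order.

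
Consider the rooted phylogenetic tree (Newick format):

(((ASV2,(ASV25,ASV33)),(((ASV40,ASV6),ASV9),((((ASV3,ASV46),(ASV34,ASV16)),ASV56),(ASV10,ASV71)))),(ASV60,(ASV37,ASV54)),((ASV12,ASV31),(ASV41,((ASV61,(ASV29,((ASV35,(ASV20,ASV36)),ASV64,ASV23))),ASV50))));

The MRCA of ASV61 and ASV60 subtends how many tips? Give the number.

27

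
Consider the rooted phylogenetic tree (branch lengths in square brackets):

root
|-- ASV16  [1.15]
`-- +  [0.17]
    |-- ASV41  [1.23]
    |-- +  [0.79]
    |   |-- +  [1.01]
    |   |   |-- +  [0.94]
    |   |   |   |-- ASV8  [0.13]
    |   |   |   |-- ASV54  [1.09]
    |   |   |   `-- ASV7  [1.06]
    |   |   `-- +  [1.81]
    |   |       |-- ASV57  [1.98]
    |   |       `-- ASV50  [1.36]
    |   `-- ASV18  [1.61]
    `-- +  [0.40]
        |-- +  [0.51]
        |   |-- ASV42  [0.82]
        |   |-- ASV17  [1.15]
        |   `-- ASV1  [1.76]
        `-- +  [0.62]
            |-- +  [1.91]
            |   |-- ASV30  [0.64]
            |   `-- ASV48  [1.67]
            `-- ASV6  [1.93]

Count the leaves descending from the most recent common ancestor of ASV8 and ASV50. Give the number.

The MRCA of ASV8 and ASV50 is the node subtending ((ASV8,ASV54,ASV7),(ASV57,ASV50)).
That clade contains 5 terminal taxa: ASV50, ASV54, ASV57, ASV7, ASV8.

5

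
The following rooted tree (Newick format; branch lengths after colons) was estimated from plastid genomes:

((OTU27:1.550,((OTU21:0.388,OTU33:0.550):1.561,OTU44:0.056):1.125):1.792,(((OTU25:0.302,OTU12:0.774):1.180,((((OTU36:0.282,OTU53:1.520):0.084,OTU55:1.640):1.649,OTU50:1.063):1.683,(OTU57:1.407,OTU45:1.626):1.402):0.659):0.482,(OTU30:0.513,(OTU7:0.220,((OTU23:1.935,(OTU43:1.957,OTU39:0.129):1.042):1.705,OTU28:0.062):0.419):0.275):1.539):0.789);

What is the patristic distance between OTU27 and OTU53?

10.208

The path runs OTU27 → … → MRCA → … → OTU53; the MRCA is the root of the tree.
Branch lengths along that path: 1.550 + 1.792 + 0.789 + 0.482 + 0.659 + 1.683 + 1.649 + 0.084 + 1.520 = 10.208.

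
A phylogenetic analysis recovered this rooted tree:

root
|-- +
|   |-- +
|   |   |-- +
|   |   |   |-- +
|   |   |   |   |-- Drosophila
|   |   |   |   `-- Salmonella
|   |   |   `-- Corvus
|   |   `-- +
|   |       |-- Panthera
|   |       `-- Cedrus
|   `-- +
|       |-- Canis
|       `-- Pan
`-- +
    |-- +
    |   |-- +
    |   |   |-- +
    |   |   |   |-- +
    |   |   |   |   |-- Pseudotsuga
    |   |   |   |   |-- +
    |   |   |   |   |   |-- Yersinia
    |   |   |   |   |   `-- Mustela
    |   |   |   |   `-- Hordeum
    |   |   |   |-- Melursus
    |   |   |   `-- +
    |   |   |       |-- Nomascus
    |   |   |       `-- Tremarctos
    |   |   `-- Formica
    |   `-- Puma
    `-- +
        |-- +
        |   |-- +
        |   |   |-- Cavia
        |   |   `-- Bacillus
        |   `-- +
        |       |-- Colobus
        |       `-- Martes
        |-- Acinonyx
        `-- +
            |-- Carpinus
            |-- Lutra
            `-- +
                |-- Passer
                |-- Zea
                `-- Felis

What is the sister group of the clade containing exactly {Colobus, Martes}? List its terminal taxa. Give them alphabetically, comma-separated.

Bacillus, Cavia

The clade containing exactly {Colobus, Martes} attaches to the tree at the node subtending ((Cavia,Bacillus),(Colobus,Martes)).
The other lineage descending from that same node — the sister group — is (Cavia,Bacillus); its 2 tips in alphabetical order are the answer.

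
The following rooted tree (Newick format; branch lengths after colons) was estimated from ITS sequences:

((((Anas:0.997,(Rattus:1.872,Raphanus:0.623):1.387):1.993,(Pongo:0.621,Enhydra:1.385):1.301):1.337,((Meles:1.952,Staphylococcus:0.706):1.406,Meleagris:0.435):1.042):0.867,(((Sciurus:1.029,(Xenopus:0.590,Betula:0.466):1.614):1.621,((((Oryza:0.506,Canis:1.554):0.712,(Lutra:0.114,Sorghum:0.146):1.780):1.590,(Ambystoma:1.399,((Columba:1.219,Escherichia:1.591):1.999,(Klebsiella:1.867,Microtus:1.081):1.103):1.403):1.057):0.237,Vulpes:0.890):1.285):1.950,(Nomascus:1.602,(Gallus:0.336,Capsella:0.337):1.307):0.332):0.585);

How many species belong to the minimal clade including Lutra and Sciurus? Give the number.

13

The MRCA of Lutra and Sciurus is the node subtending ((Sciurus,(Xenopus,Betula)),((((Oryza,Canis),(Lutra,Sorghum)),(Ambystoma,((Columba,Escherichia),(Klebsiella,Microtus)))),Vulpes)).
That clade contains 13 terminal taxa: Ambystoma, Betula, Canis, Columba, Escherichia, Klebsiella, Lutra, Microtus, Oryza, Sciurus, Sorghum, Vulpes, Xenopus.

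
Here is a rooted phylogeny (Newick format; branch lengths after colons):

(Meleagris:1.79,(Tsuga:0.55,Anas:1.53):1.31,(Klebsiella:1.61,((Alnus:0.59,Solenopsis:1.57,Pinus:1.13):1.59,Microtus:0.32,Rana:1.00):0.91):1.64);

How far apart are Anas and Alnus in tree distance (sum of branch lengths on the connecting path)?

7.57

The path runs Anas → … → MRCA → … → Alnus; the MRCA is the root of the tree.
Branch lengths along that path: 1.53 + 1.31 + 1.64 + 0.91 + 1.59 + 0.59 = 7.57.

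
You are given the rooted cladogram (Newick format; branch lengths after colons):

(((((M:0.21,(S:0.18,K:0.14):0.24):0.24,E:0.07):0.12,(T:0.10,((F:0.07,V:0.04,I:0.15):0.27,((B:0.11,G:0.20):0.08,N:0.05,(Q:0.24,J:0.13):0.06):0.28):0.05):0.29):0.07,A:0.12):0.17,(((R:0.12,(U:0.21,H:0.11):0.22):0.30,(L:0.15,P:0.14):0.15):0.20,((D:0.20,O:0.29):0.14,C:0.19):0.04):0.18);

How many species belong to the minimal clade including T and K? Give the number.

The MRCA of T and K is the node subtending (((M,(S,K)),E),(T,((F,V,I),((B,G),N,(Q,J))))).
That clade contains 13 terminal taxa: B, E, F, G, I, J, K, M, N, Q, S, T, V.

13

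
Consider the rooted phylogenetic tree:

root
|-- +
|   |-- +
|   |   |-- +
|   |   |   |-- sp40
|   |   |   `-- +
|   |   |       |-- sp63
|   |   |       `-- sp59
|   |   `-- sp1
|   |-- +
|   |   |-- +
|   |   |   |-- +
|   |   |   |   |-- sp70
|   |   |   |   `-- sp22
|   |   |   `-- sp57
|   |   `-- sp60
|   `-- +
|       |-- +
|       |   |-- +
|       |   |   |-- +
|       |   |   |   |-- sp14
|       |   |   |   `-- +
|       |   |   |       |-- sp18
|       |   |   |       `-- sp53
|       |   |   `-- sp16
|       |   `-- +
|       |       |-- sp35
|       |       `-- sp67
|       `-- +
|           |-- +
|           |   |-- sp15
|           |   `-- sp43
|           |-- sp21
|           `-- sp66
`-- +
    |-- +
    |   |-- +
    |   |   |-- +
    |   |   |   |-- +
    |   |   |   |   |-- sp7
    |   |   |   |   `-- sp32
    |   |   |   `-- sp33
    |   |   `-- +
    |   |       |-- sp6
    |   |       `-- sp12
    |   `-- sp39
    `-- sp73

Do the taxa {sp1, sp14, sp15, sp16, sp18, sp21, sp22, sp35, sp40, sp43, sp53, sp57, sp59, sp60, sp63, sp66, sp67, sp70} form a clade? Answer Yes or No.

The most recent common ancestor of these taxa subtends (((sp40,(sp63,sp59)),sp1),(((sp70,sp22),sp57),sp60),((((sp14,(sp18,sp53)),sp16),(sp35,sp67)),((sp15,sp43),sp21,sp66))).
That clade has exactly 18 tips — every listed taxon and nothing else — so the group is monophyletic.

Yes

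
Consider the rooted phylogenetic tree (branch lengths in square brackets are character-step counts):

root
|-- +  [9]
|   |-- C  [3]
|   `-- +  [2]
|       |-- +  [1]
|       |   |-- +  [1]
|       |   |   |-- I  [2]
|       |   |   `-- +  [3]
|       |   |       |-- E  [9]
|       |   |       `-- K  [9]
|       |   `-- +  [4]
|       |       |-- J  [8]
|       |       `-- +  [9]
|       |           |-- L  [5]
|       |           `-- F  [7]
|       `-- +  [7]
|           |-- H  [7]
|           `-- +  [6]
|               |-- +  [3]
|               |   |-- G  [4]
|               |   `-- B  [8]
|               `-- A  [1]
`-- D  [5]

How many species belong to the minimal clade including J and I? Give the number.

The MRCA of J and I is the node subtending ((I,(E,K)),(J,(L,F))).
That clade contains 6 terminal taxa: E, F, I, J, K, L.

6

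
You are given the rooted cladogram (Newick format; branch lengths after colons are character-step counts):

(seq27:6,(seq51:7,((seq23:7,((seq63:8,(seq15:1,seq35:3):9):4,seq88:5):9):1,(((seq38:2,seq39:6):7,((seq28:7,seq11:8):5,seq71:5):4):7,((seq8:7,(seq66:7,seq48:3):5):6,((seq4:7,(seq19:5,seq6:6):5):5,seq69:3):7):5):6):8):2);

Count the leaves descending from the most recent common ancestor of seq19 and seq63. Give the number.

The MRCA of seq19 and seq63 is the node subtending ((seq23,((seq63,(seq15,seq35)),seq88)),(((seq38,seq39),((seq28,seq11),seq71)),((seq8,(seq66,seq48)),((seq4,(seq19,seq6)),seq69)))).
That clade contains 17 terminal taxa: seq11, seq15, seq19, seq23, seq28, seq35, seq38, seq39, seq4, seq48, seq6, seq63, seq66, seq69, seq71, seq8, seq88.

17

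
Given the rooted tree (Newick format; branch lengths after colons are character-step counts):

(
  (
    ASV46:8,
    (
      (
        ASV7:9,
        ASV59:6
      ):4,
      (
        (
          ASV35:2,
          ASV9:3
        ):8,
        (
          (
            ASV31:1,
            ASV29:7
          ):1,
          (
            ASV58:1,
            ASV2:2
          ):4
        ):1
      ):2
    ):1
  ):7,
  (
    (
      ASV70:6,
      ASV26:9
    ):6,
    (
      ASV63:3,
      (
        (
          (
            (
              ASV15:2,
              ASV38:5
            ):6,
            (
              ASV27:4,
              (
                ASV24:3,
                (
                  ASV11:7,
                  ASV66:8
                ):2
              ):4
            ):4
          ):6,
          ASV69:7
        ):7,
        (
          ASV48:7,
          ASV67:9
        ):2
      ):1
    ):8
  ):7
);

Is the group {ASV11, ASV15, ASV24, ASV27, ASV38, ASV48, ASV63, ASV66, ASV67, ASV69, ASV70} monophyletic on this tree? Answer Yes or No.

No

The MRCA of the listed taxa subtends ((ASV70,ASV26),(ASV63,((((ASV15,ASV38),(ASV27,(ASV24,(ASV11,ASV66)))),ASV69),(ASV48,ASV67)))).
That clade also contains ASV26, which is not in the proposed group, so the group is not monophyletic.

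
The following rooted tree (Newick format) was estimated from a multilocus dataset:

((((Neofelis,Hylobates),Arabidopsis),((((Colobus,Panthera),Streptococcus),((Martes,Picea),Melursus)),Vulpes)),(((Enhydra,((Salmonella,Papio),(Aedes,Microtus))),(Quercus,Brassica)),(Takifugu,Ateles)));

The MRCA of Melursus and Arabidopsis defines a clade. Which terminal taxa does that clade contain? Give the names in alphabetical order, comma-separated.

Arabidopsis, Colobus, Hylobates, Martes, Melursus, Neofelis, Panthera, Picea, Streptococcus, Vulpes

Tracing Melursus: it sits inside ((Martes,Picea),Melursus).
Tracing Arabidopsis: it sits inside ((Neofelis,Hylobates),Arabidopsis).
The smallest clade enclosing both is (((Neofelis,Hylobates),Arabidopsis),((((Colobus,Panthera),Streptococcus),((Martes,Picea),Melursus)),Vulpes)); the answer is its 10 terminal taxa in alphabetical order.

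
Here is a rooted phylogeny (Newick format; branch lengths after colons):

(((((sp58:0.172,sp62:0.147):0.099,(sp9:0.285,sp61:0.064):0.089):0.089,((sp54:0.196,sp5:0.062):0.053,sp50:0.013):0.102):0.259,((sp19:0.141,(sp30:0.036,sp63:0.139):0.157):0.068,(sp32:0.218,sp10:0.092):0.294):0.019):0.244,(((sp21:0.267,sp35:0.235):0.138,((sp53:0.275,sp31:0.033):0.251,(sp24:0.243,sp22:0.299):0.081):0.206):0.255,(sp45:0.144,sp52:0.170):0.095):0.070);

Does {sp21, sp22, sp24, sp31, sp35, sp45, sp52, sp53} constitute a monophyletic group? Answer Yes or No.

The most recent common ancestor of these taxa subtends (((sp21,sp35),((sp53,sp31),(sp24,sp22))),(sp45,sp52)).
That clade has exactly 8 tips — every listed taxon and nothing else — so the group is monophyletic.

Yes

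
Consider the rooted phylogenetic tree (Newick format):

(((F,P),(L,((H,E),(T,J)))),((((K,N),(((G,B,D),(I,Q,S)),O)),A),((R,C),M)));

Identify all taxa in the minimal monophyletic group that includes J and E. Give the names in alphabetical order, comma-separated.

Tracing J: it sits inside (T,J).
Tracing E: it sits inside (H,E).
The smallest clade enclosing both is ((H,E),(T,J)); the answer is its 4 terminal taxa in alphabetical order.

E, H, J, T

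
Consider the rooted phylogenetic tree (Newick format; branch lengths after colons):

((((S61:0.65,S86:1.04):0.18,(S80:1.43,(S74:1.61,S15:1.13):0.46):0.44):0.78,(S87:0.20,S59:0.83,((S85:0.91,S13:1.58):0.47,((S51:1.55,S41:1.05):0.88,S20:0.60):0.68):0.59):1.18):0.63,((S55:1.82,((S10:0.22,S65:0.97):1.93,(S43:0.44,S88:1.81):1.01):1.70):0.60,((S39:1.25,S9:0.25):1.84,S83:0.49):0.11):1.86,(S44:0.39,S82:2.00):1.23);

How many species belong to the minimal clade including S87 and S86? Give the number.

12

The MRCA of S87 and S86 is the node subtending (((S61,S86),(S80,(S74,S15))),(S87,S59,((S85,S13),((S51,S41),S20)))).
That clade contains 12 terminal taxa: S13, S15, S20, S41, S51, S59, S61, S74, S80, S85, S86, S87.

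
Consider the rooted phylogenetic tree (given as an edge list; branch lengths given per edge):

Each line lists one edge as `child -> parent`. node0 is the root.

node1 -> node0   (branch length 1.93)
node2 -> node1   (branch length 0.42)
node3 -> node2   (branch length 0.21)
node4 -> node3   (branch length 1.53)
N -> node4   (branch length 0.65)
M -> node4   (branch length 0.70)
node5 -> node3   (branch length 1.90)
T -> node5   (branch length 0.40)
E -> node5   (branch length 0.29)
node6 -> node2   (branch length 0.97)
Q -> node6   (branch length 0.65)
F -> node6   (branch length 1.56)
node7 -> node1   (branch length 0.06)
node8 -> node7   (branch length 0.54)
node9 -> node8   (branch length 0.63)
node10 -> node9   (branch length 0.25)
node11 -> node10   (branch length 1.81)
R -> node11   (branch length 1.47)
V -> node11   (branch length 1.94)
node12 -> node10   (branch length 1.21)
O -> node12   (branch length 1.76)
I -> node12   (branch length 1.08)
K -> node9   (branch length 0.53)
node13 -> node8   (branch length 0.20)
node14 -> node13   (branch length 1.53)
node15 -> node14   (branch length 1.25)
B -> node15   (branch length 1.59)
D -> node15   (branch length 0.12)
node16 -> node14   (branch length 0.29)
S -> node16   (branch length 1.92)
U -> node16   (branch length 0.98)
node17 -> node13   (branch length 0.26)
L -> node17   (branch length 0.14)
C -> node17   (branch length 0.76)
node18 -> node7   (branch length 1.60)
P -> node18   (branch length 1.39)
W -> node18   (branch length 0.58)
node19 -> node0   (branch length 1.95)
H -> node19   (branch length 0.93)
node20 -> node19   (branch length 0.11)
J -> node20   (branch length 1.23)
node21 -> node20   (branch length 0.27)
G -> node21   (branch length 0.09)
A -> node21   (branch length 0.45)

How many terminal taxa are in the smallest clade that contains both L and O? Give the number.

11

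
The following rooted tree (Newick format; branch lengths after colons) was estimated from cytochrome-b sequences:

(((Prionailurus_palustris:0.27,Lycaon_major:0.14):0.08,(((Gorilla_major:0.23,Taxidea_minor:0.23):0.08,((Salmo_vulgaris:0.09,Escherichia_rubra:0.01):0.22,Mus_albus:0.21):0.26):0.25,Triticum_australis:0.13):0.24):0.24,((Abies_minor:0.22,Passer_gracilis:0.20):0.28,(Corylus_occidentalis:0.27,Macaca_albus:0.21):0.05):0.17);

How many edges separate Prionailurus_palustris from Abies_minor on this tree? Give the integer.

The MRCA of Prionailurus_palustris and Abies_minor is the root of the tree.
From Prionailurus_palustris up to that node: 3 branches. From Abies_minor up to the same node: 3 branches. Total: 3 + 3 = 6.

6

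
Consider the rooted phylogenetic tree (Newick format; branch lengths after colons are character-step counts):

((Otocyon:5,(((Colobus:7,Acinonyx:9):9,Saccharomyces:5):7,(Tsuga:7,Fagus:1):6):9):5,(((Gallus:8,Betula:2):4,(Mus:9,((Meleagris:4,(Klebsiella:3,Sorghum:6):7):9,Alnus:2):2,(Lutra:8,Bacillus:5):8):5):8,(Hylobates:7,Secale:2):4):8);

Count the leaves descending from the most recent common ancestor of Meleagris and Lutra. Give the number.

The MRCA of Meleagris and Lutra is the node subtending (Mus,((Meleagris,(Klebsiella,Sorghum)),Alnus),(Lutra,Bacillus)).
That clade contains 7 terminal taxa: Alnus, Bacillus, Klebsiella, Lutra, Meleagris, Mus, Sorghum.

7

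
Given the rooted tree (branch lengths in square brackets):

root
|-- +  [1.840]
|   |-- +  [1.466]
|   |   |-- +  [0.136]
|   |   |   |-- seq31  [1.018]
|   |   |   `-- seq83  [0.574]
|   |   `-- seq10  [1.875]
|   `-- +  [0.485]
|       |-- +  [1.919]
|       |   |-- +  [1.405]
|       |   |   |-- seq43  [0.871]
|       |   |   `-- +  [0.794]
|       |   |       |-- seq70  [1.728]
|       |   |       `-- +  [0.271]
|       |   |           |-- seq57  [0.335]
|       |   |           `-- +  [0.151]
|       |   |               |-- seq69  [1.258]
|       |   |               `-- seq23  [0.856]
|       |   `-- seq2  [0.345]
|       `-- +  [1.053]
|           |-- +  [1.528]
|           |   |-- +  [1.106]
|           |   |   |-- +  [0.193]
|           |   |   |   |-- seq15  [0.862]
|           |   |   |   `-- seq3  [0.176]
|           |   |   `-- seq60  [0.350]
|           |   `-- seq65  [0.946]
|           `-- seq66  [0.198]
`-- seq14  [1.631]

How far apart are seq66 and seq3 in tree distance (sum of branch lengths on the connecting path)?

3.201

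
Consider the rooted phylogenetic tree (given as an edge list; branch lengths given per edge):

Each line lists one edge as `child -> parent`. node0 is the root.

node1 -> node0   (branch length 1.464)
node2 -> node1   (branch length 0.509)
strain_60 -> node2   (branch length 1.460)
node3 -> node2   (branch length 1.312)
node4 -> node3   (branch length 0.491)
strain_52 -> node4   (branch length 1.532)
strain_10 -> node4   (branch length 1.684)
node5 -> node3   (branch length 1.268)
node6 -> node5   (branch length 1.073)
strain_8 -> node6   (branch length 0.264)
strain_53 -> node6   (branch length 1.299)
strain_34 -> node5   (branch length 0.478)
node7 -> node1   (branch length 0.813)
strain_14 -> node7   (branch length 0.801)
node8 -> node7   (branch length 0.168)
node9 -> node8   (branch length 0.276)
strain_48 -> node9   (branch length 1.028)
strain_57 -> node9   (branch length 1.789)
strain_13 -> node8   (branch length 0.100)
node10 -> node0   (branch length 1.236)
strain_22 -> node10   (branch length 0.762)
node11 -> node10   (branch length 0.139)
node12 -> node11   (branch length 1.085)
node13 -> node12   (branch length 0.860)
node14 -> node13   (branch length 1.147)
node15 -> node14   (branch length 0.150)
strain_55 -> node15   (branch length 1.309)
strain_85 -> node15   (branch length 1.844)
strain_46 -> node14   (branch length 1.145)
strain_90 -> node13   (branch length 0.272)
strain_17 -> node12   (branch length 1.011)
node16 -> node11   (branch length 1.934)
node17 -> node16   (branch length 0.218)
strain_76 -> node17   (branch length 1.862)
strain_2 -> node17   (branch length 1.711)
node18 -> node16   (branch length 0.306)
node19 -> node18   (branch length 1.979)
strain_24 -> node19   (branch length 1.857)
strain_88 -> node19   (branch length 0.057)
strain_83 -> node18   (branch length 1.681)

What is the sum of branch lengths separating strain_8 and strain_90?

The path runs strain_8 → … → MRCA → … → strain_90; the MRCA is the root of the tree.
Branch lengths along that path: 0.264 + 1.073 + 1.268 + 1.312 + 0.509 + 1.464 + 1.236 + 0.139 + 1.085 + 0.860 + 0.272 = 9.482.

9.482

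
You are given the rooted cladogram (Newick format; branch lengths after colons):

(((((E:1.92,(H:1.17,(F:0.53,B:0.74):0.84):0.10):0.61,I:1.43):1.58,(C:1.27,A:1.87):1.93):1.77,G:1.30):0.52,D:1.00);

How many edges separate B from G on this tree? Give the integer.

The MRCA of B and G is the node subtending ((((E,(H,(F,B))),I),(C,A)),G).
From B up to that node: 6 branches. From G up to the same node: 1 branch. Total: 6 + 1 = 7.

7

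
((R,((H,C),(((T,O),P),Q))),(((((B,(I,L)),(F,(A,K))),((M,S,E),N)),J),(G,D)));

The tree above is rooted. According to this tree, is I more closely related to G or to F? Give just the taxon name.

F

The MRCA of I and F subtends ((B,(I,L)),(F,(A,K))) (6 taxa).
The MRCA of I and G subtends (((((B,(I,L)),(F,(A,K))),((M,S,E),N)),J),(G,D)) (13 taxa).
The first is nested inside the second, so I shares a more recent common ancestor with F.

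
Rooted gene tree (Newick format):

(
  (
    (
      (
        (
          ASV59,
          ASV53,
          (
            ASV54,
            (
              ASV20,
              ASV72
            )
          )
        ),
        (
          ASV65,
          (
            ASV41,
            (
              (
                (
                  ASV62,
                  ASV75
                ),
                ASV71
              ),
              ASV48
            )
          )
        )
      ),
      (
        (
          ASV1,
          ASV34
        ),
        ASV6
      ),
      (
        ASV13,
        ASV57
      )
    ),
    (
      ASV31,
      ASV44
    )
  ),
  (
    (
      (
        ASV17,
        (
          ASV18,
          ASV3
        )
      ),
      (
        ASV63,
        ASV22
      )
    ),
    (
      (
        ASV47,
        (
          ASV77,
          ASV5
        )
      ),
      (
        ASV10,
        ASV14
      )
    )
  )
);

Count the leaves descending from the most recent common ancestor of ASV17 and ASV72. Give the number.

28

The MRCA of ASV17 and ASV72 is the root, so the clade is the entire tree.
That clade contains 28 terminal taxa: ASV1, ASV10, ASV13, ASV14, ASV17, ASV18, ASV20, ASV22, ASV3, ASV31, ASV34, ASV41, ASV44, ASV47, ASV48, ASV5, ASV53, ASV54, ASV57, ASV59, ASV6, ASV62, ASV63, ASV65, ASV71, ASV72, ASV75, ASV77.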